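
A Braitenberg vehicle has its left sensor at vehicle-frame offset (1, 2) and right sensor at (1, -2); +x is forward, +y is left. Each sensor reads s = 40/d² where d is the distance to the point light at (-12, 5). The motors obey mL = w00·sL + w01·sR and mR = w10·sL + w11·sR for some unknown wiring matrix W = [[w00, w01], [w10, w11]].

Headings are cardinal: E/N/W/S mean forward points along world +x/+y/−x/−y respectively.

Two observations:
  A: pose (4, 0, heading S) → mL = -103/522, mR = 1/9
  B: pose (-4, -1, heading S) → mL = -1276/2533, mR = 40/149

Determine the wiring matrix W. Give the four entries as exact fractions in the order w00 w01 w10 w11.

obs A: pose=(4,0,S) → sL=1/9, sR=5/29, mL=-103/522, mR=1/9
obs B: pose=(-4,-1,S) → sL=40/149, sR=8/17, mL=-1276/2533, mR=40/149
sensor matrix S = [[1/9, 5/29], [40/149, 8/17]]; det S = 3968/661113
solve [mL_A; mL_B] = S·[w00; w01] and [mR_A; mR_B] = S·[w10; w11]:
  w00 = -1, w01 = -1/2, w10 = 1, w11 = 0

-1 -1/2 1 0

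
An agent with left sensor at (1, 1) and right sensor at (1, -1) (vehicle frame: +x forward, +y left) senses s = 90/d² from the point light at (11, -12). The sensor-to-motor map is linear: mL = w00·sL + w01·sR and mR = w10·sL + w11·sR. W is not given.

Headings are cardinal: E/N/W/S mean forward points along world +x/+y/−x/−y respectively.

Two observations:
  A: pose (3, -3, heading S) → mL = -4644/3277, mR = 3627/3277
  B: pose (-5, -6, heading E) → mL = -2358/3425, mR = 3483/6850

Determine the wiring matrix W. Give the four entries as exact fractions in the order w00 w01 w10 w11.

-1 -1 1 1/2

obs A: pose=(3,-3,S) → sL=90/113, sR=18/29, mL=-4644/3277, mR=3627/3277
obs B: pose=(-5,-6,E) → sL=45/137, sR=9/25, mL=-2358/3425, mR=3483/6850
sensor matrix S = [[90/113, 18/29], [45/137, 9/25]]; det S = 185976/2244745
solve [mL_A; mL_B] = S·[w00; w01] and [mR_A; mR_B] = S·[w10; w11]:
  w00 = -1, w01 = -1, w10 = 1, w11 = 1/2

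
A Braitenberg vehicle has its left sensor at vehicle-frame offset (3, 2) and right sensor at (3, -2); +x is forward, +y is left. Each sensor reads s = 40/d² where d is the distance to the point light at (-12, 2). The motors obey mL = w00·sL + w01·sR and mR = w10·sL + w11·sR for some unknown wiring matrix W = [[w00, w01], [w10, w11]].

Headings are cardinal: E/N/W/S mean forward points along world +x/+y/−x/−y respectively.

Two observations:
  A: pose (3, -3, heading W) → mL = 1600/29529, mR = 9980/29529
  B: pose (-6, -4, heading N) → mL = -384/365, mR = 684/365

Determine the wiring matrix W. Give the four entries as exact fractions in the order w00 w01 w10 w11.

-1 1 1 1/2

obs A: pose=(3,-3,W) → sL=40/193, sR=40/153, mL=1600/29529, mR=9980/29529
obs B: pose=(-6,-4,N) → sL=8/5, sR=40/73, mL=-384/365, mR=684/365
sensor matrix S = [[40/193, 40/153], [8/5, 40/73]]; det S = -656896/2155617
solve [mL_A; mL_B] = S·[w00; w01] and [mR_A; mR_B] = S·[w10; w11]:
  w00 = -1, w01 = 1, w10 = 1, w11 = 1/2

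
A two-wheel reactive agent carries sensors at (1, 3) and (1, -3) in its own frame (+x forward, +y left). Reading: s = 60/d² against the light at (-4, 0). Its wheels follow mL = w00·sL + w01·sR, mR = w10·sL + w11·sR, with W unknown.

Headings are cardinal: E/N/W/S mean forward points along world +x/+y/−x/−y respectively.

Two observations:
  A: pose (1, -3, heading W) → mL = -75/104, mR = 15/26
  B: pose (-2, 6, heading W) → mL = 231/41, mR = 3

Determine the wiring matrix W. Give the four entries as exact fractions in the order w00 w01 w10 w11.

obs A: pose=(1,-3,W) → sL=15/13, sR=15/4, mL=-75/104, mR=15/26
obs B: pose=(-2,6,W) → sL=6, sR=30/41, mL=231/41, mR=3
sensor matrix S = [[15/13, 15/4], [6, 30/41]]; det S = -23085/1066
solve [mL_A; mL_B] = S·[w00; w01] and [mR_A; mR_B] = S·[w10; w11]:
  w00 = 1, w01 = -1/2, w10 = 1/2, w11 = 0

1 -1/2 1/2 0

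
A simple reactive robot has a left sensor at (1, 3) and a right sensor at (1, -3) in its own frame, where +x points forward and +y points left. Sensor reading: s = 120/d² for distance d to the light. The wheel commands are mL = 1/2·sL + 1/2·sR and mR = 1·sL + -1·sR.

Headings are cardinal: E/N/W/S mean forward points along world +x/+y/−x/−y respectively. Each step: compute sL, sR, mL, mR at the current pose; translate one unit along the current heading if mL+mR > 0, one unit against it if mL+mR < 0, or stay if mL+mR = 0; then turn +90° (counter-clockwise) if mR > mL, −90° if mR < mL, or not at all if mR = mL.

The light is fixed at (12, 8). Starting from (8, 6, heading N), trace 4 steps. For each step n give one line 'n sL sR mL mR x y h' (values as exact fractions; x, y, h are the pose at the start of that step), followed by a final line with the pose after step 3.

n=0: pose=(8,6,N); sL=12/5, sR=60; mL=156/5, mR=-288/5; mL+mR=-132/5 → advance -1; mR−mL=-444/5 → turn -1·90°
n=1: pose=(8,5,E); sL=40/3, sR=8/3; mL=8, mR=32/3; mL+mR=56/3 → advance +1; mR−mL=8/3 → turn +1·90°
n=2: pose=(9,5,N); sL=3, sR=30; mL=33/2, mR=-27; mL+mR=-21/2 → advance -1; mR−mL=-87/2 → turn -1·90°
n=3: pose=(9,4,E); sL=24, sR=120/53; mL=696/53, mR=1152/53; mL+mR=1848/53 → advance +1; mR−mL=456/53 → turn +1·90°

0 12/5 60 156/5 -288/5 8 6 N
1 40/3 8/3 8 32/3 8 5 E
2 3 30 33/2 -27 9 5 N
3 24 120/53 696/53 1152/53 9 4 E
final 10 4 N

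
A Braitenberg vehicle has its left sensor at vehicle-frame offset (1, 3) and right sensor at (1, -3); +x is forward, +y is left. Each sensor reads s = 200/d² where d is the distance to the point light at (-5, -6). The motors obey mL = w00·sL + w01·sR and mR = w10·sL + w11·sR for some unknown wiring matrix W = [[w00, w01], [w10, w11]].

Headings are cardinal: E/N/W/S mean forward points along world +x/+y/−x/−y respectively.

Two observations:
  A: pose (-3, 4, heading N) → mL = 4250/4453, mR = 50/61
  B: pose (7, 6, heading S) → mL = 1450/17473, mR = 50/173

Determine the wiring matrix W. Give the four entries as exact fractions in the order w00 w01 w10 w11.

obs A: pose=(-3,4,N) → sL=100/61, sR=100/73, mL=4250/4453, mR=50/61
obs B: pose=(7,6,S) → sL=100/173, sR=100/101, mL=1450/17473, mR=50/173
sensor matrix S = [[100/61, 100/73], [100/173, 100/101]]; det S = 64680000/77807269
solve [mL_A; mL_B] = S·[w00; w01] and [mR_A; mR_B] = S·[w10; w11]:
  w00 = 1, w01 = -1/2, w10 = 1/2, w11 = 0

1 -1/2 1/2 0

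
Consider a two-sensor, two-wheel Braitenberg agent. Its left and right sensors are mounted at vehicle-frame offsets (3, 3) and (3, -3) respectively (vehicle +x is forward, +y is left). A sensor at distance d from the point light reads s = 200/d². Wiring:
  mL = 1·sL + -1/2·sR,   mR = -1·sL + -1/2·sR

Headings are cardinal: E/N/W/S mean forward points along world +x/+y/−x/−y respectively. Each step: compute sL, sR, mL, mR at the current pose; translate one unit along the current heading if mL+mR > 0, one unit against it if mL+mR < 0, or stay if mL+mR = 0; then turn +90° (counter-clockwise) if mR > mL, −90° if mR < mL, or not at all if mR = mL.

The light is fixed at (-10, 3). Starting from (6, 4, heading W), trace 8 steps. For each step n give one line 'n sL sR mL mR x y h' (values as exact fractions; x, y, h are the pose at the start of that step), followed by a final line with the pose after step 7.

0 200/173 40/37 3940/6401 -10860/6401 6 4 W
1 50/53 25/52 3875/5512 -6525/5512 7 4 N
2 200/409 200/409 100/409 -300/409 7 3 E
3 20/37 100/89 -70/3293 -3630/3293 6 3 S
4 200/173 40/37 3940/6401 -10860/6401 6 4 W
5 50/53 25/52 3875/5512 -6525/5512 7 4 N
6 200/409 200/409 100/409 -300/409 7 3 E
7 20/37 100/89 -70/3293 -3630/3293 6 3 S
final 6 4 W

n=0: pose=(6,4,W); sL=200/173, sR=40/37; mL=3940/6401, mR=-10860/6401; mL+mR=-40/37 → advance -1; mR−mL=-400/173 → turn -1·90°
n=1: pose=(7,4,N); sL=50/53, sR=25/52; mL=3875/5512, mR=-6525/5512; mL+mR=-25/52 → advance -1; mR−mL=-100/53 → turn -1·90°
n=2: pose=(7,3,E); sL=200/409, sR=200/409; mL=100/409, mR=-300/409; mL+mR=-200/409 → advance -1; mR−mL=-400/409 → turn -1·90°
n=3: pose=(6,3,S); sL=20/37, sR=100/89; mL=-70/3293, mR=-3630/3293; mL+mR=-100/89 → advance -1; mR−mL=-40/37 → turn -1·90°
n=4: pose=(6,4,W); sL=200/173, sR=40/37; mL=3940/6401, mR=-10860/6401; mL+mR=-40/37 → advance -1; mR−mL=-400/173 → turn -1·90°
n=5: pose=(7,4,N); sL=50/53, sR=25/52; mL=3875/5512, mR=-6525/5512; mL+mR=-25/52 → advance -1; mR−mL=-100/53 → turn -1·90°
n=6: pose=(7,3,E); sL=200/409, sR=200/409; mL=100/409, mR=-300/409; mL+mR=-200/409 → advance -1; mR−mL=-400/409 → turn -1·90°
n=7: pose=(6,3,S); sL=20/37, sR=100/89; mL=-70/3293, mR=-3630/3293; mL+mR=-100/89 → advance -1; mR−mL=-40/37 → turn -1·90°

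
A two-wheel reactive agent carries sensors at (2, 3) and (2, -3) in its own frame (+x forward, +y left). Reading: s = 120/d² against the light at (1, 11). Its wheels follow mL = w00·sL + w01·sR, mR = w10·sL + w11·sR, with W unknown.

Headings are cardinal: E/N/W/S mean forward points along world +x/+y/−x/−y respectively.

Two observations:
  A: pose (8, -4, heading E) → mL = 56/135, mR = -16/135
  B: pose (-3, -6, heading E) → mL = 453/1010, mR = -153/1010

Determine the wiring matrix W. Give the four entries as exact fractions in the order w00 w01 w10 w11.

obs A: pose=(8,-4,E) → sL=8/15, sR=8/27, mL=56/135, mR=-16/135
obs B: pose=(-3,-6,E) → sL=3/5, sR=30/101, mL=453/1010, mR=-153/1010
sensor matrix S = [[8/15, 8/27], [3/5, 30/101]]; det S = -88/4545
solve [mL_A; mL_B] = S·[w00; w01] and [mR_A; mR_B] = S·[w10; w11]:
  w00 = 1/2, w01 = 1/2, w10 = -1/2, w11 = 1/2

1/2 1/2 -1/2 1/2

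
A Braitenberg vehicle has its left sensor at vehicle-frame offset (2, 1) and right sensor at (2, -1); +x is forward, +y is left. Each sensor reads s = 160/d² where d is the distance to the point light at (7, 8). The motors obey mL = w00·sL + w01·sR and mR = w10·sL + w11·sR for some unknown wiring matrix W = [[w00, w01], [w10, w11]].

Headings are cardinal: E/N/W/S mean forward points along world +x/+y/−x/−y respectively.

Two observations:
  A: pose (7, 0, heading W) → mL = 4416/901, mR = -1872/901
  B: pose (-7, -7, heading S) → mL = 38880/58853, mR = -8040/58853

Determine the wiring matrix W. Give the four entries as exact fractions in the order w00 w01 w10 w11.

1 1 1/2 -1

obs A: pose=(7,0,W) → sL=32/17, sR=160/53, mL=4416/901, mR=-1872/901
obs B: pose=(-7,-7,S) → sL=80/229, sR=80/257, mL=38880/58853, mR=-8040/58853
sensor matrix S = [[32/17, 160/53], [80/229, 80/257]]; det S = -24852480/53026553
solve [mL_A; mL_B] = S·[w00; w01] and [mR_A; mR_B] = S·[w10; w11]:
  w00 = 1, w01 = 1, w10 = 1/2, w11 = -1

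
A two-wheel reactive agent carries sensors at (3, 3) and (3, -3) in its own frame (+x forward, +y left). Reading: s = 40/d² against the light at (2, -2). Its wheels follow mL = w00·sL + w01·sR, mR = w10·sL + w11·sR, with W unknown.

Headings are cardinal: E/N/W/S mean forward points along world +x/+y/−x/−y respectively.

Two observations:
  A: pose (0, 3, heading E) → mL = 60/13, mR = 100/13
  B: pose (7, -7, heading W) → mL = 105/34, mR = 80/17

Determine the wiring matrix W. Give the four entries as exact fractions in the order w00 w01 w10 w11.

obs A: pose=(0,3,E) → sL=8/13, sR=8, mL=60/13, mR=100/13
obs B: pose=(7,-7,W) → sL=10/17, sR=5, mL=105/34, mR=80/17
sensor matrix S = [[8/13, 8], [10/17, 5]]; det S = -360/221
solve [mL_A; mL_B] = S·[w00; w01] and [mR_A; mR_B] = S·[w10; w11]:
  w00 = 1, w01 = 1/2, w10 = -1/2, w11 = 1

1 1/2 -1/2 1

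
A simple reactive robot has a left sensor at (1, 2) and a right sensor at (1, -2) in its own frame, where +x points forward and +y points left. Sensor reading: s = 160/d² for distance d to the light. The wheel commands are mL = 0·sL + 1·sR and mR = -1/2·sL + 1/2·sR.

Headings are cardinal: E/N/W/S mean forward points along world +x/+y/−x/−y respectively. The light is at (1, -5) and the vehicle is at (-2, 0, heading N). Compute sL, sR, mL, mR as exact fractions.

160/61 160/37 160/37 1920/2257

left sensor world pos  = (-4, 1); dL² = 61
right sensor world pos = (0, 1); dR² = 37
sL = 160/61 = 160/61
sR = 160/37 = 160/37
mL = 0·sL + 1·sR = 160/37
mR = -1/2·sL + 1/2·sR = 1920/2257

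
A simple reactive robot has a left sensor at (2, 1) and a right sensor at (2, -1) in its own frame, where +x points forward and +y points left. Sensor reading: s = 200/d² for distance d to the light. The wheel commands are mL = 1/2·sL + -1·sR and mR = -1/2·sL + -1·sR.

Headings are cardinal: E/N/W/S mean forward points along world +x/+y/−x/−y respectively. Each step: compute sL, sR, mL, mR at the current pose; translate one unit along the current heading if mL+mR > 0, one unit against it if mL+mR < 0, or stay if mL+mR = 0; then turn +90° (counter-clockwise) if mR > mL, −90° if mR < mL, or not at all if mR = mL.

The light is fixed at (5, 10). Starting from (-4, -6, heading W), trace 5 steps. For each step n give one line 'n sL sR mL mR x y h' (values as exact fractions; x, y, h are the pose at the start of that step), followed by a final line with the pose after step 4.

n=0: pose=(-4,-6,W); sL=20/41, sR=100/173; mL=-2370/7093, mR=-5830/7093; mL+mR=-200/173 → advance -1; mR−mL=-20/41 → turn -1·90°
n=1: pose=(-3,-6,N); sL=200/277, sR=40/49; mL=-6180/13573, mR=-15980/13573; mL+mR=-80/49 → advance -1; mR−mL=-200/277 → turn -1·90°
n=2: pose=(-3,-7,E); sL=50/73, sR=5/9; mL=-140/657, mR=-590/657; mL+mR=-10/9 → advance -1; mR−mL=-50/73 → turn -1·90°
n=3: pose=(-4,-7,S); sL=8/17, sR=200/461; mL=-1556/7837, mR=-5244/7837; mL+mR=-400/461 → advance -1; mR−mL=-8/17 → turn -1·90°
n=4: pose=(-4,-6,W); sL=20/41, sR=100/173; mL=-2370/7093, mR=-5830/7093; mL+mR=-200/173 → advance -1; mR−mL=-20/41 → turn -1·90°

0 20/41 100/173 -2370/7093 -5830/7093 -4 -6 W
1 200/277 40/49 -6180/13573 -15980/13573 -3 -6 N
2 50/73 5/9 -140/657 -590/657 -3 -7 E
3 8/17 200/461 -1556/7837 -5244/7837 -4 -7 S
4 20/41 100/173 -2370/7093 -5830/7093 -4 -6 W
final -3 -6 N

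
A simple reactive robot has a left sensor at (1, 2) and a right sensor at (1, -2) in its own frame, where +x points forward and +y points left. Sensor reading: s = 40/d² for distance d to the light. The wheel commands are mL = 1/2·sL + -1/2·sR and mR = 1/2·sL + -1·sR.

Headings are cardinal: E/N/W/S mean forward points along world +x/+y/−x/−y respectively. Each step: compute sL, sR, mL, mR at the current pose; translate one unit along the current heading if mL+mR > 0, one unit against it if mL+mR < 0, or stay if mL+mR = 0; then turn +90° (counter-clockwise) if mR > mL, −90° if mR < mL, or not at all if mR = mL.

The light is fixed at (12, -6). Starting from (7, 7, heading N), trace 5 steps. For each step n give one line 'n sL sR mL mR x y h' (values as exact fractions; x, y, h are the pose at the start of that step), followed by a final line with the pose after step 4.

0 8/49 8/41 -32/2009 -228/2009 7 7 N
1 10/53 10/29 -120/1537 -385/1537 7 6 E
2 40/137 8/37 192/5069 -356/5069 6 6 S
3 4/17 20/137 104/2329 -66/2329 6 7 W
4 40/277 40/221 -1120/61217 -6660/61217 5 7 N
final 5 6 E

n=0: pose=(7,7,N); sL=8/49, sR=8/41; mL=-32/2009, mR=-228/2009; mL+mR=-260/2009 → advance -1; mR−mL=-4/41 → turn -1·90°
n=1: pose=(7,6,E); sL=10/53, sR=10/29; mL=-120/1537, mR=-385/1537; mL+mR=-505/1537 → advance -1; mR−mL=-5/29 → turn -1·90°
n=2: pose=(6,6,S); sL=40/137, sR=8/37; mL=192/5069, mR=-356/5069; mL+mR=-164/5069 → advance -1; mR−mL=-4/37 → turn -1·90°
n=3: pose=(6,7,W); sL=4/17, sR=20/137; mL=104/2329, mR=-66/2329; mL+mR=38/2329 → advance +1; mR−mL=-10/137 → turn -1·90°
n=4: pose=(5,7,N); sL=40/277, sR=40/221; mL=-1120/61217, mR=-6660/61217; mL+mR=-7780/61217 → advance -1; mR−mL=-20/221 → turn -1·90°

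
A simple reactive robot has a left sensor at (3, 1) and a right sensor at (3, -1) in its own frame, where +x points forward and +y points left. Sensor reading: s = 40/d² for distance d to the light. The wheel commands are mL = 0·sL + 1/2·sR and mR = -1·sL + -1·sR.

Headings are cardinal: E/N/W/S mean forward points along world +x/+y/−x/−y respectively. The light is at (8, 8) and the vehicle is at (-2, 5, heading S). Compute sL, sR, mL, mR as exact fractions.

left sensor world pos  = (-1, 2); dL² = 117
right sensor world pos = (-3, 2); dR² = 157
sL = 40/117 = 40/117
sR = 40/157 = 40/157
mL = 0·sL + 1/2·sR = 20/157
mR = -1·sL + -1·sR = -10960/18369

40/117 40/157 20/157 -10960/18369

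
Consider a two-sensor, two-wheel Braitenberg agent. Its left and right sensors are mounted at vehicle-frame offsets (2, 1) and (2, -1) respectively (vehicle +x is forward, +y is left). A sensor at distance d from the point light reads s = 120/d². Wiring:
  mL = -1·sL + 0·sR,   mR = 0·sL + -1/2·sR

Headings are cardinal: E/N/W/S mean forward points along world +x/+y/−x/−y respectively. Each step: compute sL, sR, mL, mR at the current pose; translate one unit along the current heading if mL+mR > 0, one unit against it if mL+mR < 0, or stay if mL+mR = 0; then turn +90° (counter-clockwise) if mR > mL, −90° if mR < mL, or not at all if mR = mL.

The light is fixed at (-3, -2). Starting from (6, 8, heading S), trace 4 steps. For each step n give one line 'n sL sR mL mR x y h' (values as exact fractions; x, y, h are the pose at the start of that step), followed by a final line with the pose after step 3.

n=0: pose=(6,8,S); sL=30/41, sR=15/16; mL=-30/41, mR=-15/32; mL+mR=-1575/1312 → advance -1; mR−mL=345/1312 → turn +1·90°
n=1: pose=(6,9,E); sL=24/53, sR=120/221; mL=-24/53, mR=-60/221; mL+mR=-8484/11713 → advance -1; mR−mL=2124/11713 → turn +1·90°
n=2: pose=(5,9,N); sL=60/109, sR=12/25; mL=-60/109, mR=-6/25; mL+mR=-2154/2725 → advance -1; mR−mL=846/2725 → turn +1·90°
n=3: pose=(5,8,W); sL=40/39, sR=120/157; mL=-40/39, mR=-60/157; mL+mR=-8620/6123 → advance -1; mR−mL=3940/6123 → turn +1·90°

0 30/41 15/16 -30/41 -15/32 6 8 S
1 24/53 120/221 -24/53 -60/221 6 9 E
2 60/109 12/25 -60/109 -6/25 5 9 N
3 40/39 120/157 -40/39 -60/157 5 8 W
final 6 8 S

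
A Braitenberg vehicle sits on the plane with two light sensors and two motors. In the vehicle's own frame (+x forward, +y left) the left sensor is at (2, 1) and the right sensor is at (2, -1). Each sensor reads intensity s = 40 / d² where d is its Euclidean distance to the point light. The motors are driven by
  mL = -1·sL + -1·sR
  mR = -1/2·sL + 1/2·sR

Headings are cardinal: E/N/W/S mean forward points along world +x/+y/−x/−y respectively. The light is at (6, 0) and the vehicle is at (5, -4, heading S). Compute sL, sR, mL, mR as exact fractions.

left sensor world pos  = (6, -6); dL² = 36
right sensor world pos = (4, -6); dR² = 40
sL = 40/36 = 10/9
sR = 40/40 = 1
mL = -1·sL + -1·sR = -19/9
mR = -1/2·sL + 1/2·sR = -1/18

10/9 1 -19/9 -1/18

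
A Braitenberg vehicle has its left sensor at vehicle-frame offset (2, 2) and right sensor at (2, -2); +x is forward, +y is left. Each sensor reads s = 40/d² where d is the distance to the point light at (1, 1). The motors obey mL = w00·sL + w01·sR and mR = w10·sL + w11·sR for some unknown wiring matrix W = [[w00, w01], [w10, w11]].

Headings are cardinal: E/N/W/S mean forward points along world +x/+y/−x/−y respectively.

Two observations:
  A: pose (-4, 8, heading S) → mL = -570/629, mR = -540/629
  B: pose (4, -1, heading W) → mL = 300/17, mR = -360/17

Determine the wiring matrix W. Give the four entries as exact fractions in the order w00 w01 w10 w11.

-1 1/2 -1/2 -1/2

obs A: pose=(-4,8,S) → sL=20/17, sR=20/37, mL=-570/629, mR=-540/629
obs B: pose=(4,-1,W) → sL=40/17, sR=40, mL=300/17, mR=-360/17
sensor matrix S = [[20/17, 20/37], [40/17, 40]]; det S = 28800/629
solve [mL_A; mL_B] = S·[w00; w01] and [mR_A; mR_B] = S·[w10; w11]:
  w00 = -1, w01 = 1/2, w10 = -1/2, w11 = -1/2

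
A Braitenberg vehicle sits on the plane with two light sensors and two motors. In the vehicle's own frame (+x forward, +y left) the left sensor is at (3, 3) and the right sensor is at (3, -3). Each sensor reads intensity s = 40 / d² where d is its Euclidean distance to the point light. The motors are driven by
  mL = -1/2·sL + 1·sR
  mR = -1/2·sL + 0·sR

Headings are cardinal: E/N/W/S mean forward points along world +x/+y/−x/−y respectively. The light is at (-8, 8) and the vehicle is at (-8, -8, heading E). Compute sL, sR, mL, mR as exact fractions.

20/89 4/37 -14/3293 -10/89

left sensor world pos  = (-5, -5); dL² = 178
right sensor world pos = (-5, -11); dR² = 370
sL = 40/178 = 20/89
sR = 40/370 = 4/37
mL = -1/2·sL + 1·sR = -14/3293
mR = -1/2·sL + 0·sR = -10/89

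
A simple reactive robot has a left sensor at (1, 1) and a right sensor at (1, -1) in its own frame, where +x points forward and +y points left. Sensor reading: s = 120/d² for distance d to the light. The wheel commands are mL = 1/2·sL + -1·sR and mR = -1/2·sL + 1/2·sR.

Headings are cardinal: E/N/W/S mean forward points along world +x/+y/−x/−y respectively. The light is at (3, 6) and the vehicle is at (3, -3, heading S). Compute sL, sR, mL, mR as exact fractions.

120/101 120/101 -60/101 0

left sensor world pos  = (4, -4); dL² = 101
right sensor world pos = (2, -4); dR² = 101
sL = 120/101 = 120/101
sR = 120/101 = 120/101
mL = 1/2·sL + -1·sR = -60/101
mR = -1/2·sL + 1/2·sR = 0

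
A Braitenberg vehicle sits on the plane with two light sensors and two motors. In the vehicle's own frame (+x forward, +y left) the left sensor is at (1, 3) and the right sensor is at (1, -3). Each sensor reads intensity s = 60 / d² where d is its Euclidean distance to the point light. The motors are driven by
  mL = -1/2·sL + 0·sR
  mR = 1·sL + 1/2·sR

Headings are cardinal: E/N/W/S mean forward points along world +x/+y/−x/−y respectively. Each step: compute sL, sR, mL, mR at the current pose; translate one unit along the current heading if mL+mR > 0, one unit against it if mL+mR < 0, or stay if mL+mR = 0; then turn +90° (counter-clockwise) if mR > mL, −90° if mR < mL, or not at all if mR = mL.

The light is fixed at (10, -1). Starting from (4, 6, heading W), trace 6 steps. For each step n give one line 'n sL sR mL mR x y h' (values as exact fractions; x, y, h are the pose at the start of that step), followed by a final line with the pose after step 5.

n=0: pose=(4,6,W); sL=12/13, sR=60/149; mL=-6/13, mR=2178/1937; mL+mR=1284/1937 → advance +1; mR−mL=3072/1937 → turn +1·90°
n=1: pose=(3,6,S); sL=15/13, sR=15/34; mL=-15/26, mR=1215/884; mL+mR=705/884 → advance +1; mR−mL=1725/884 → turn +1·90°
n=2: pose=(3,5,E); sL=20/39, sR=4/3; mL=-10/39, mR=46/39; mL+mR=12/13 → advance +1; mR−mL=56/39 → turn +1·90°
n=3: pose=(4,5,N); sL=6/13, sR=30/29; mL=-3/13, mR=369/377; mL+mR=282/377 → advance +1; mR−mL=456/377 → turn +1·90°
n=4: pose=(4,6,W); sL=12/13, sR=60/149; mL=-6/13, mR=2178/1937; mL+mR=1284/1937 → advance +1; mR−mL=3072/1937 → turn +1·90°
n=5: pose=(3,6,S); sL=15/13, sR=15/34; mL=-15/26, mR=1215/884; mL+mR=705/884 → advance +1; mR−mL=1725/884 → turn +1·90°

0 12/13 60/149 -6/13 2178/1937 4 6 W
1 15/13 15/34 -15/26 1215/884 3 6 S
2 20/39 4/3 -10/39 46/39 3 5 E
3 6/13 30/29 -3/13 369/377 4 5 N
4 12/13 60/149 -6/13 2178/1937 4 6 W
5 15/13 15/34 -15/26 1215/884 3 6 S
final 3 5 E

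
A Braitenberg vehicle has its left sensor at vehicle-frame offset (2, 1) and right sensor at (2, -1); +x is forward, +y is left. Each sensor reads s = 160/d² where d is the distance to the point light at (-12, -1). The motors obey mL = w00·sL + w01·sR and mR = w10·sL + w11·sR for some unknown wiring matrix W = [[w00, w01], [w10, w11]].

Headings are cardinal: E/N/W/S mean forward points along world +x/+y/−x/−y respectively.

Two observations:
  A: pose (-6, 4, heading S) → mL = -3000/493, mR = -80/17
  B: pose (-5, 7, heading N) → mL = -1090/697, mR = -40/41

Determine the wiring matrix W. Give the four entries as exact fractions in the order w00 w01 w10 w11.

obs A: pose=(-6,4,S) → sL=80/29, sR=80/17, mL=-3000/493, mR=-80/17
obs B: pose=(-5,7,N) → sL=20/17, sR=40/41, mL=-1090/697, mR=-40/41
sensor matrix S = [[80/29, 80/17], [20/17, 40/41]]; det S = -977600/343621
solve [mL_A; mL_B] = S·[w00; w01] and [mR_A; mR_B] = S·[w10; w11]:
  w00 = -1/2, w01 = -1, w10 = 0, w11 = -1

-1/2 -1 0 -1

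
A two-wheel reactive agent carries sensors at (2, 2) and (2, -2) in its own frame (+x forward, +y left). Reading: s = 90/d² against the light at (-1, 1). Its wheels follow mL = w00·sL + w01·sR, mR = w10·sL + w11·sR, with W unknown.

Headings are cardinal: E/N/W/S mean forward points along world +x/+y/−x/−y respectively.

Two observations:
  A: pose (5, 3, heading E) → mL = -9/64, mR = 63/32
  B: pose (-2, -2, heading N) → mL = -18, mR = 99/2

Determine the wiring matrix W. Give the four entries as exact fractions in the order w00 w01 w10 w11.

1/2 -1/2 1/2 1

obs A: pose=(5,3,E) → sL=9/8, sR=45/32, mL=-9/64, mR=63/32
obs B: pose=(-2,-2,N) → sL=9, sR=45, mL=-18, mR=99/2
sensor matrix S = [[9/8, 45/32], [9, 45]]; det S = 1215/32
solve [mL_A; mL_B] = S·[w00; w01] and [mR_A; mR_B] = S·[w10; w11]:
  w00 = 1/2, w01 = -1/2, w10 = 1/2, w11 = 1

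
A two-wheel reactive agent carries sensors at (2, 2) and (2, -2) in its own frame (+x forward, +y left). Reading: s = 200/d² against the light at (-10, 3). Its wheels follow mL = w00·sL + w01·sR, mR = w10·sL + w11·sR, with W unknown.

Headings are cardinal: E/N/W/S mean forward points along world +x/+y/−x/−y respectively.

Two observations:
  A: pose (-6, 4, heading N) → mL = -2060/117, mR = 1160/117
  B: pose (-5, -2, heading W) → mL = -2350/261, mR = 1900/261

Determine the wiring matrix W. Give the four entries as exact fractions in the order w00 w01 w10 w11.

obs A: pose=(-6,4,N) → sL=200/13, sR=40/9, mL=-2060/117, mR=1160/117
obs B: pose=(-5,-2,W) → sL=100/29, sR=100/9, mL=-2350/261, mR=1900/261
sensor matrix S = [[200/13, 40/9], [100/29, 100/9]]; det S = 176000/1131
solve [mL_A; mL_B] = S·[w00; w01] and [mR_A; mR_B] = S·[w10; w11]:
  w00 = -1, w01 = -1/2, w10 = 1/2, w11 = 1/2

-1 -1/2 1/2 1/2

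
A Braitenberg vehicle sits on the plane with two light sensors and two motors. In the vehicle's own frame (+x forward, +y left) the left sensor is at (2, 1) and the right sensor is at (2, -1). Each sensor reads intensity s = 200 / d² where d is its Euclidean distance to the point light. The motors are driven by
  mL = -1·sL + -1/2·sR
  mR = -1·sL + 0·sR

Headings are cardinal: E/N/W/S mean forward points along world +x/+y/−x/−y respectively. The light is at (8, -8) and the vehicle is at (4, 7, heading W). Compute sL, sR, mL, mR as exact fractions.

25/29 50/73 -2550/2117 -25/29

left sensor world pos  = (2, 6); dL² = 232
right sensor world pos = (2, 8); dR² = 292
sL = 200/232 = 25/29
sR = 200/292 = 50/73
mL = -1·sL + -1/2·sR = -2550/2117
mR = -1·sL + 0·sR = -25/29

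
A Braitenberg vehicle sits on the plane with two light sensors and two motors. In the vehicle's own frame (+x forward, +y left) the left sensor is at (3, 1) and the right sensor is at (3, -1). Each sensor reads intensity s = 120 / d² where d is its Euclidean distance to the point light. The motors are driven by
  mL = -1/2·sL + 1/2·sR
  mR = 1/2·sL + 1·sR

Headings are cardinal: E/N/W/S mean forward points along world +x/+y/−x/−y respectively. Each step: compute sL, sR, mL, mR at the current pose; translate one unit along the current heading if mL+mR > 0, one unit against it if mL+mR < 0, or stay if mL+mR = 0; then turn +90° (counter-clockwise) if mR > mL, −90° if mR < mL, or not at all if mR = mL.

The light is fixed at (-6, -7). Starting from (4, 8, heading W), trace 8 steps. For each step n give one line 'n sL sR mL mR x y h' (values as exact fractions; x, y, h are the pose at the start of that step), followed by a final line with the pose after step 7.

n=0: pose=(4,8,W); sL=24/49, sR=24/61; mL=-144/2989, mR=1908/2989; mL+mR=36/61 → advance +1; mR−mL=2052/2989 → turn +1·90°
n=1: pose=(3,8,S); sL=30/61, sR=15/26; mL=135/3172, mR=1305/1586; mL+mR=45/52 → advance +1; mR−mL=2475/3172 → turn +1·90°
n=2: pose=(3,7,E); sL=40/123, sR=120/313; mL=1120/38499, mR=21020/38499; mL+mR=180/313 → advance +1; mR−mL=19900/38499 → turn +1·90°
n=3: pose=(4,7,N); sL=12/37, sR=12/41; mL=-24/1517, mR=690/1517; mL+mR=18/41 → advance +1; mR−mL=714/1517 → turn +1·90°
n=4: pose=(4,8,W); sL=24/49, sR=24/61; mL=-144/2989, mR=1908/2989; mL+mR=36/61 → advance +1; mR−mL=2052/2989 → turn +1·90°
n=5: pose=(3,8,S); sL=30/61, sR=15/26; mL=135/3172, mR=1305/1586; mL+mR=45/52 → advance +1; mR−mL=2475/3172 → turn +1·90°
n=6: pose=(3,7,E); sL=40/123, sR=120/313; mL=1120/38499, mR=21020/38499; mL+mR=180/313 → advance +1; mR−mL=19900/38499 → turn +1·90°
n=7: pose=(4,7,N); sL=12/37, sR=12/41; mL=-24/1517, mR=690/1517; mL+mR=18/41 → advance +1; mR−mL=714/1517 → turn +1·90°

0 24/49 24/61 -144/2989 1908/2989 4 8 W
1 30/61 15/26 135/3172 1305/1586 3 8 S
2 40/123 120/313 1120/38499 21020/38499 3 7 E
3 12/37 12/41 -24/1517 690/1517 4 7 N
4 24/49 24/61 -144/2989 1908/2989 4 8 W
5 30/61 15/26 135/3172 1305/1586 3 8 S
6 40/123 120/313 1120/38499 21020/38499 3 7 E
7 12/37 12/41 -24/1517 690/1517 4 7 N
final 4 8 W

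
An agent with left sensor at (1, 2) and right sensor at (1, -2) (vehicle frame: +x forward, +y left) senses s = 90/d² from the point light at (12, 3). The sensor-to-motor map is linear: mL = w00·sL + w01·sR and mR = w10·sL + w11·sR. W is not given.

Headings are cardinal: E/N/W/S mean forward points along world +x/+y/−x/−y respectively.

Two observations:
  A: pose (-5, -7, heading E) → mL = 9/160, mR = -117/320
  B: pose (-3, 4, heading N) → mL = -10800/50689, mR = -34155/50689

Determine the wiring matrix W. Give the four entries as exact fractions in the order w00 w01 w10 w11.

obs A: pose=(-5,-7,E) → sL=9/32, sR=9/40, mL=9/160, mR=-117/320
obs B: pose=(-3,4,N) → sL=90/293, sR=90/173, mL=-10800/50689, mR=-34155/50689
sensor matrix S = [[9/32, 9/40], [90/293, 90/173]]; det S = 62613/811024
solve [mL_A; mL_B] = S·[w00; w01] and [mR_A; mR_B] = S·[w10; w11]:
  w00 = 1, w01 = -1, w10 = -1/2, w11 = -1

1 -1 -1/2 -1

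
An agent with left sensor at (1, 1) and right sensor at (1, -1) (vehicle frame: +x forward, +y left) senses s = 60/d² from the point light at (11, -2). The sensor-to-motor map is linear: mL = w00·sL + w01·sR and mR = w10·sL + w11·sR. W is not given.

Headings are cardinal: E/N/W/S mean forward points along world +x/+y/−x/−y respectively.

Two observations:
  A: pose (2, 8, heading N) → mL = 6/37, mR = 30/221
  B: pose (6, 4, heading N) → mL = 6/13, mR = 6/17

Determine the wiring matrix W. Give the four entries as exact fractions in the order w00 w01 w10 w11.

obs A: pose=(2,8,N) → sL=60/221, sR=12/37, mL=6/37, mR=30/221
obs B: pose=(6,4,N) → sL=12/17, sR=12/13, mL=6/13, mR=6/17
sensor matrix S = [[60/221, 12/37], [12/17, 12/13]]; det S = 2304/106301
solve [mL_A; mL_B] = S·[w00; w01] and [mR_A; mR_B] = S·[w10; w11]:
  w00 = 0, w01 = 1/2, w10 = 1/2, w11 = 0

0 1/2 1/2 0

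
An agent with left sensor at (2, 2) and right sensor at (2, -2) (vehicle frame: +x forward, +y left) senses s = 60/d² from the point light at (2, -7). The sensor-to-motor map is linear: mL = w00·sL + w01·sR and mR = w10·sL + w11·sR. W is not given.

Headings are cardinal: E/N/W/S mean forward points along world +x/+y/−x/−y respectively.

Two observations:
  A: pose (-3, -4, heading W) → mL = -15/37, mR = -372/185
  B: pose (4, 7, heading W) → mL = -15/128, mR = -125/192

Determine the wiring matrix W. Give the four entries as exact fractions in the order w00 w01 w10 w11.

obs A: pose=(-3,-4,W) → sL=6/5, sR=30/37, mL=-15/37, mR=-372/185
obs B: pose=(4,7,W) → sL=5/12, sR=15/64, mL=-15/128, mR=-125/192
sensor matrix S = [[6/5, 30/37], [5/12, 15/64]]; det S = -67/1184
solve [mL_A; mL_B] = S·[w00; w01] and [mR_A; mR_B] = S·[w10; w11]:
  w00 = 0, w01 = -1/2, w10 = -1, w11 = -1

0 -1/2 -1 -1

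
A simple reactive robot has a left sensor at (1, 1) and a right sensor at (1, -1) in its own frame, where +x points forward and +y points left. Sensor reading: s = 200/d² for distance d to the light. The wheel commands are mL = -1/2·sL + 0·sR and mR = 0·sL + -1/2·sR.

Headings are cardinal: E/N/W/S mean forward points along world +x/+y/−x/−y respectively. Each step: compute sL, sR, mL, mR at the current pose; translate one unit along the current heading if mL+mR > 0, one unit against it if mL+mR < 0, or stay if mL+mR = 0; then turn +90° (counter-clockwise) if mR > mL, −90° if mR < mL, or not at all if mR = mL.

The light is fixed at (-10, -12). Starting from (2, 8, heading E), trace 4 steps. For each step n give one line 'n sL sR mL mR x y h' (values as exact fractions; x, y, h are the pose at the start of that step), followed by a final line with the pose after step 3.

0 20/61 20/53 -10/61 -10/53 2 8 E
1 40/101 200/461 -20/101 -100/461 1 8 S
2 2/5 25/73 -1/5 -25/146 1 9 W
3 200/569 200/521 -100/569 -100/521 2 9 S
final 2 10 W

n=0: pose=(2,8,E); sL=20/61, sR=20/53; mL=-10/61, mR=-10/53; mL+mR=-1140/3233 → advance -1; mR−mL=-80/3233 → turn -1·90°
n=1: pose=(1,8,S); sL=40/101, sR=200/461; mL=-20/101, mR=-100/461; mL+mR=-19320/46561 → advance -1; mR−mL=-880/46561 → turn -1·90°
n=2: pose=(1,9,W); sL=2/5, sR=25/73; mL=-1/5, mR=-25/146; mL+mR=-271/730 → advance -1; mR−mL=21/730 → turn +1·90°
n=3: pose=(2,9,S); sL=200/569, sR=200/521; mL=-100/569, mR=-100/521; mL+mR=-109000/296449 → advance -1; mR−mL=-4800/296449 → turn -1·90°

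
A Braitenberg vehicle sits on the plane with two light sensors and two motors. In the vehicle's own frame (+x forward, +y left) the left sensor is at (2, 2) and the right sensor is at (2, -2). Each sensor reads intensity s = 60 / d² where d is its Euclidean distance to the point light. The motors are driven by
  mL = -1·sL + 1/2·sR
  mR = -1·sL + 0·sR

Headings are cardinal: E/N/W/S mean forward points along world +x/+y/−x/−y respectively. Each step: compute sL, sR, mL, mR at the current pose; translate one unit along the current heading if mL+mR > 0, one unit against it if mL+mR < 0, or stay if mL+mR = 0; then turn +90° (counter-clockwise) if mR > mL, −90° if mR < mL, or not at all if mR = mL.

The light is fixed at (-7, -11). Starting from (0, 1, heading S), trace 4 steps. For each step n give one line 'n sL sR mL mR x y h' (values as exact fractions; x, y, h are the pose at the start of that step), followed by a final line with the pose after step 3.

0 60/181 12/25 -414/4525 -60/181 0 1 S
1 30/73 6/25 -531/1825 -30/73 0 2 W
2 20/87 12/65 -778/5655 -20/87 1 2 N
3 15/74 3/10 -39/740 -15/74 1 1 E
final 0 1 S

n=0: pose=(0,1,S); sL=60/181, sR=12/25; mL=-414/4525, mR=-60/181; mL+mR=-1914/4525 → advance -1; mR−mL=-6/25 → turn -1·90°
n=1: pose=(0,2,W); sL=30/73, sR=6/25; mL=-531/1825, mR=-30/73; mL+mR=-1281/1825 → advance -1; mR−mL=-3/25 → turn -1·90°
n=2: pose=(1,2,N); sL=20/87, sR=12/65; mL=-778/5655, mR=-20/87; mL+mR=-2078/5655 → advance -1; mR−mL=-6/65 → turn -1·90°
n=3: pose=(1,1,E); sL=15/74, sR=3/10; mL=-39/740, mR=-15/74; mL+mR=-189/740 → advance -1; mR−mL=-3/20 → turn -1·90°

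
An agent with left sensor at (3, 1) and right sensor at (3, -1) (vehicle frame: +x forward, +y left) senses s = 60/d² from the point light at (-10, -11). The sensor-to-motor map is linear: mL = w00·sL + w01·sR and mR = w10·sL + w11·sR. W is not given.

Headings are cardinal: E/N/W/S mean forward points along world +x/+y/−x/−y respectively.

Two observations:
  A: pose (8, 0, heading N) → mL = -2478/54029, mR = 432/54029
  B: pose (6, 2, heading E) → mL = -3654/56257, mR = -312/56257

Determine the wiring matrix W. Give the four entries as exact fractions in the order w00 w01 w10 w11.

1/2 -1 1/2 -1/2

obs A: pose=(8,0,N) → sL=12/97, sR=60/557, mL=-2478/54029, mR=432/54029
obs B: pose=(6,2,E) → sL=60/557, sR=12/101, mL=-3654/56257, mR=-312/56257
sensor matrix S = [[12/97, 60/557], [60/557, 12/101]]; det S = 9406656/3039509453
solve [mL_A; mL_B] = S·[w00; w01] and [mR_A; mR_B] = S·[w10; w11]:
  w00 = 1/2, w01 = -1, w10 = 1/2, w11 = -1/2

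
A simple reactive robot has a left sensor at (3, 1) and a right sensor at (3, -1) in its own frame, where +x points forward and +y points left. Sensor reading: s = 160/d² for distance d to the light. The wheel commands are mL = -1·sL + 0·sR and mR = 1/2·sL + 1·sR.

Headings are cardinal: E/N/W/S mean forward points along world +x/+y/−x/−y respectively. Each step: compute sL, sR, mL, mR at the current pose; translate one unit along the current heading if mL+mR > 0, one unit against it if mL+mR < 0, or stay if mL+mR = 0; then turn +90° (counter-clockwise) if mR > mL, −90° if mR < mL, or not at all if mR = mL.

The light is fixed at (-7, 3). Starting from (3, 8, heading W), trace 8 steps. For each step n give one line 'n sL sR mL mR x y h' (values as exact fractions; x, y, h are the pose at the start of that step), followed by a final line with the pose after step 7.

0 32/13 32/17 -32/13 688/221 3 8 W
1 20/13 40/17 -20/13 690/221 2 8 S
2 160/169 160/153 -160/169 39280/25857 2 7 E
3 16/13 16/17 -16/13 344/221 3 7 N
4 32/13 32/17 -32/13 688/221 3 8 W
5 20/13 40/17 -20/13 690/221 2 8 S
6 160/169 160/153 -160/169 39280/25857 2 7 E
7 16/13 16/17 -16/13 344/221 3 7 N
final 3 8 W

n=0: pose=(3,8,W); sL=32/13, sR=32/17; mL=-32/13, mR=688/221; mL+mR=144/221 → advance +1; mR−mL=1232/221 → turn +1·90°
n=1: pose=(2,8,S); sL=20/13, sR=40/17; mL=-20/13, mR=690/221; mL+mR=350/221 → advance +1; mR−mL=1030/221 → turn +1·90°
n=2: pose=(2,7,E); sL=160/169, sR=160/153; mL=-160/169, mR=39280/25857; mL+mR=14800/25857 → advance +1; mR−mL=63760/25857 → turn +1·90°
n=3: pose=(3,7,N); sL=16/13, sR=16/17; mL=-16/13, mR=344/221; mL+mR=72/221 → advance +1; mR−mL=616/221 → turn +1·90°
n=4: pose=(3,8,W); sL=32/13, sR=32/17; mL=-32/13, mR=688/221; mL+mR=144/221 → advance +1; mR−mL=1232/221 → turn +1·90°
n=5: pose=(2,8,S); sL=20/13, sR=40/17; mL=-20/13, mR=690/221; mL+mR=350/221 → advance +1; mR−mL=1030/221 → turn +1·90°
n=6: pose=(2,7,E); sL=160/169, sR=160/153; mL=-160/169, mR=39280/25857; mL+mR=14800/25857 → advance +1; mR−mL=63760/25857 → turn +1·90°
n=7: pose=(3,7,N); sL=16/13, sR=16/17; mL=-16/13, mR=344/221; mL+mR=72/221 → advance +1; mR−mL=616/221 → turn +1·90°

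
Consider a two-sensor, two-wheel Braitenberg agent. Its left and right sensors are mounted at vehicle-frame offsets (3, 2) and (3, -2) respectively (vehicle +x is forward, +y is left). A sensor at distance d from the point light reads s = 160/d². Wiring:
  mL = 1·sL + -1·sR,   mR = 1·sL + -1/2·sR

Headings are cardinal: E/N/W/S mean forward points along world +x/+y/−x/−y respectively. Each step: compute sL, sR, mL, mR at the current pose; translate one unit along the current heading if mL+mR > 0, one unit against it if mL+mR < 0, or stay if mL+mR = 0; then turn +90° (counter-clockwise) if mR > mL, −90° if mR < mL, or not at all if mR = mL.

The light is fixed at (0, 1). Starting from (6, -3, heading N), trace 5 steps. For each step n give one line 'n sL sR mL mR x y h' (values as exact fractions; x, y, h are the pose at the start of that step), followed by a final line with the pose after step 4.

n=0: pose=(6,-3,N); sL=160/17, sR=32/13; mL=1536/221, mR=1808/221; mL+mR=3344/221 → advance +1; mR−mL=16/13 → turn +1·90°
n=1: pose=(6,-2,W); sL=80/17, sR=16; mL=-192/17, mR=-56/17; mL+mR=-248/17 → advance -1; mR−mL=8 → turn +1·90°
n=2: pose=(7,-2,S); sL=160/117, sR=160/61; mL=-8960/7137, mR=400/7137; mL+mR=-8560/7137 → advance -1; mR−mL=80/61 → turn +1·90°
n=3: pose=(7,-1,E); sL=8/5, sR=40/29; mL=32/145, mR=132/145; mL+mR=164/145 → advance +1; mR−mL=20/29 → turn +1·90°
n=4: pose=(8,-1,N); sL=160/37, sR=160/101; mL=10240/3737, mR=13200/3737; mL+mR=23440/3737 → advance +1; mR−mL=80/101 → turn +1·90°

0 160/17 32/13 1536/221 1808/221 6 -3 N
1 80/17 16 -192/17 -56/17 6 -2 W
2 160/117 160/61 -8960/7137 400/7137 7 -2 S
3 8/5 40/29 32/145 132/145 7 -1 E
4 160/37 160/101 10240/3737 13200/3737 8 -1 N
final 8 0 W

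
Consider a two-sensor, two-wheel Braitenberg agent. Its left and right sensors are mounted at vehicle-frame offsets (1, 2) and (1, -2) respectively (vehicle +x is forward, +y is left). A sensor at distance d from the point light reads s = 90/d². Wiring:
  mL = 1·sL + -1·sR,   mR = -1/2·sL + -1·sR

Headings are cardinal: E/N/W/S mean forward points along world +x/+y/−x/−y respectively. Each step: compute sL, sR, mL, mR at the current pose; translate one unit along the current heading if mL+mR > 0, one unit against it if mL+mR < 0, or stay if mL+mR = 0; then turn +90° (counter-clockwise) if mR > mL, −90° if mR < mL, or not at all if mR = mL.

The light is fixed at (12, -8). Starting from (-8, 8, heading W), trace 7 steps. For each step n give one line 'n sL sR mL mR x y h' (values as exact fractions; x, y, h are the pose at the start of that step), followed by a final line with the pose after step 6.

n=0: pose=(-8,8,W); sL=90/637, sR=2/17; mL=256/10829, mR=-2039/10829; mL+mR=-1783/10829 → advance -1; mR−mL=-135/637 → turn -1·90°
n=1: pose=(-7,8,N); sL=9/73, sR=45/289; mL=-684/21097, mR=-9171/42194; mL+mR=-10539/42194 → advance -1; mR−mL=-27/146 → turn -1·90°
n=2: pose=(-7,7,E); sL=90/613, sR=90/493; mL=-10800/302209, mR=-77355/302209; mL+mR=-88155/302209 → advance -1; mR−mL=-135/613 → turn -1·90°
n=3: pose=(-8,7,S); sL=9/52, sR=9/68; mL=9/221, mR=-387/1768; mL+mR=-315/1768 → advance -1; mR−mL=-27/104 → turn -1·90°
n=4: pose=(-8,8,W); sL=90/637, sR=2/17; mL=256/10829, mR=-2039/10829; mL+mR=-1783/10829 → advance -1; mR−mL=-135/637 → turn -1·90°
n=5: pose=(-7,8,N); sL=9/73, sR=45/289; mL=-684/21097, mR=-9171/42194; mL+mR=-10539/42194 → advance -1; mR−mL=-27/146 → turn -1·90°
n=6: pose=(-7,7,E); sL=90/613, sR=90/493; mL=-10800/302209, mR=-77355/302209; mL+mR=-88155/302209 → advance -1; mR−mL=-135/613 → turn -1·90°

0 90/637 2/17 256/10829 -2039/10829 -8 8 W
1 9/73 45/289 -684/21097 -9171/42194 -7 8 N
2 90/613 90/493 -10800/302209 -77355/302209 -7 7 E
3 9/52 9/68 9/221 -387/1768 -8 7 S
4 90/637 2/17 256/10829 -2039/10829 -8 8 W
5 9/73 45/289 -684/21097 -9171/42194 -7 8 N
6 90/613 90/493 -10800/302209 -77355/302209 -7 7 E
final -8 7 S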